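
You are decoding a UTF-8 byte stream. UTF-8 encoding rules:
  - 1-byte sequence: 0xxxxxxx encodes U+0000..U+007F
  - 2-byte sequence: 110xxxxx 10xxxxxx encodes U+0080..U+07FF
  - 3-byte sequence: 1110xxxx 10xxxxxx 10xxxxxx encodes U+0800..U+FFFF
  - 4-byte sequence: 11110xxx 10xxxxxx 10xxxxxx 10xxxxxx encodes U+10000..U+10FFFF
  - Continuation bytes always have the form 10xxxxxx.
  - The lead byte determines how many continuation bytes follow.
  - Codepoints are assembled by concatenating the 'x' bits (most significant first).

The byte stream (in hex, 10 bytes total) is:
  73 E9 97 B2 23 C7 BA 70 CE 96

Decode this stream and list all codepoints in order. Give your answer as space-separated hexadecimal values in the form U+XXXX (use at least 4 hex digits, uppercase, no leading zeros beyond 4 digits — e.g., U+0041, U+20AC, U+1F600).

Byte[0]=73: 1-byte ASCII. cp=U+0073
Byte[1]=E9: 3-byte lead, need 2 cont bytes. acc=0x9
Byte[2]=97: continuation. acc=(acc<<6)|0x17=0x257
Byte[3]=B2: continuation. acc=(acc<<6)|0x32=0x95F2
Completed: cp=U+95F2 (starts at byte 1)
Byte[4]=23: 1-byte ASCII. cp=U+0023
Byte[5]=C7: 2-byte lead, need 1 cont bytes. acc=0x7
Byte[6]=BA: continuation. acc=(acc<<6)|0x3A=0x1FA
Completed: cp=U+01FA (starts at byte 5)
Byte[7]=70: 1-byte ASCII. cp=U+0070
Byte[8]=CE: 2-byte lead, need 1 cont bytes. acc=0xE
Byte[9]=96: continuation. acc=(acc<<6)|0x16=0x396
Completed: cp=U+0396 (starts at byte 8)

Answer: U+0073 U+95F2 U+0023 U+01FA U+0070 U+0396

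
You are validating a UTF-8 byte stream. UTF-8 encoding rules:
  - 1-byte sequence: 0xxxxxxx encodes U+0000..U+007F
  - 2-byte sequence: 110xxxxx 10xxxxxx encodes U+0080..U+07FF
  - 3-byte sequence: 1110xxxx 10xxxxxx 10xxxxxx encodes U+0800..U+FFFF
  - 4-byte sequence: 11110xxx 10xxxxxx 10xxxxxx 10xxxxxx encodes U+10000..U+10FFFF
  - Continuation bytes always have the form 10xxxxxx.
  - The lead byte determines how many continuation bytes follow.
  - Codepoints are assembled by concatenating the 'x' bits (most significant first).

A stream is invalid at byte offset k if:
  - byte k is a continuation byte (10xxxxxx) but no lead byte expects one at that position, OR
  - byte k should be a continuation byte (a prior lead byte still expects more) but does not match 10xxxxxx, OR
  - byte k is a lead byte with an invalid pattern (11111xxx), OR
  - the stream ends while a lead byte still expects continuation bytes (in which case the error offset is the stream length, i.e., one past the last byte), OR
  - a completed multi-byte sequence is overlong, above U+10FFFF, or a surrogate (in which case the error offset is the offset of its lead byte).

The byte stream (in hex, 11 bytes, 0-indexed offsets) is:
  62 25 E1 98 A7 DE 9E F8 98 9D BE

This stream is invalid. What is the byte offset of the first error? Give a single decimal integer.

Answer: 7

Derivation:
Byte[0]=62: 1-byte ASCII. cp=U+0062
Byte[1]=25: 1-byte ASCII. cp=U+0025
Byte[2]=E1: 3-byte lead, need 2 cont bytes. acc=0x1
Byte[3]=98: continuation. acc=(acc<<6)|0x18=0x58
Byte[4]=A7: continuation. acc=(acc<<6)|0x27=0x1627
Completed: cp=U+1627 (starts at byte 2)
Byte[5]=DE: 2-byte lead, need 1 cont bytes. acc=0x1E
Byte[6]=9E: continuation. acc=(acc<<6)|0x1E=0x79E
Completed: cp=U+079E (starts at byte 5)
Byte[7]=F8: INVALID lead byte (not 0xxx/110x/1110/11110)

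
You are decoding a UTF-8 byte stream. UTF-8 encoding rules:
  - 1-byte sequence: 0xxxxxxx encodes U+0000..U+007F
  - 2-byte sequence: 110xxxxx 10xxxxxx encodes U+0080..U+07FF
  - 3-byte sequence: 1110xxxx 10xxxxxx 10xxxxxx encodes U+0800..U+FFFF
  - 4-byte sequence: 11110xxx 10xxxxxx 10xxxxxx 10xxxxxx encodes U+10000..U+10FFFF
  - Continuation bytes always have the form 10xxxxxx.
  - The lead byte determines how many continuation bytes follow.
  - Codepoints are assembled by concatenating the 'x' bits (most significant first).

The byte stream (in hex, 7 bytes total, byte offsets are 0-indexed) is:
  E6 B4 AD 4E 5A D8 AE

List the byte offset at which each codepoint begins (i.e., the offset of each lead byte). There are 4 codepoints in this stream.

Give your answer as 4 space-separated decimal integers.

Byte[0]=E6: 3-byte lead, need 2 cont bytes. acc=0x6
Byte[1]=B4: continuation. acc=(acc<<6)|0x34=0x1B4
Byte[2]=AD: continuation. acc=(acc<<6)|0x2D=0x6D2D
Completed: cp=U+6D2D (starts at byte 0)
Byte[3]=4E: 1-byte ASCII. cp=U+004E
Byte[4]=5A: 1-byte ASCII. cp=U+005A
Byte[5]=D8: 2-byte lead, need 1 cont bytes. acc=0x18
Byte[6]=AE: continuation. acc=(acc<<6)|0x2E=0x62E
Completed: cp=U+062E (starts at byte 5)

Answer: 0 3 4 5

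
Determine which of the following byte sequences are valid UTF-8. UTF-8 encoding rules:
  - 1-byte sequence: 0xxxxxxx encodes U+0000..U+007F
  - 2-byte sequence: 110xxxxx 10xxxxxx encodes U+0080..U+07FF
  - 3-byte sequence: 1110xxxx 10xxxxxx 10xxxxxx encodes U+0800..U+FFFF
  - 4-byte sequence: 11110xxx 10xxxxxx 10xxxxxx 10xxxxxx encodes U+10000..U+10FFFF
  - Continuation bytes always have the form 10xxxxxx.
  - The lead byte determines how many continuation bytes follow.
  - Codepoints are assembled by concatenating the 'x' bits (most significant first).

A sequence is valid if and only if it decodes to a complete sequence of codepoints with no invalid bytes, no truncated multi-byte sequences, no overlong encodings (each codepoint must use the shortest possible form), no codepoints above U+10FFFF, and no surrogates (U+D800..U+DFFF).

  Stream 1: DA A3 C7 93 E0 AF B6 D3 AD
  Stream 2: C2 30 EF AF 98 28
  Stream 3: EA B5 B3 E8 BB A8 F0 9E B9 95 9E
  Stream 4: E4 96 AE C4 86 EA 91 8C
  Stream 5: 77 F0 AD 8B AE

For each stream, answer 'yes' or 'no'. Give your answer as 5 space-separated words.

Answer: yes no no yes yes

Derivation:
Stream 1: decodes cleanly. VALID
Stream 2: error at byte offset 1. INVALID
Stream 3: error at byte offset 10. INVALID
Stream 4: decodes cleanly. VALID
Stream 5: decodes cleanly. VALID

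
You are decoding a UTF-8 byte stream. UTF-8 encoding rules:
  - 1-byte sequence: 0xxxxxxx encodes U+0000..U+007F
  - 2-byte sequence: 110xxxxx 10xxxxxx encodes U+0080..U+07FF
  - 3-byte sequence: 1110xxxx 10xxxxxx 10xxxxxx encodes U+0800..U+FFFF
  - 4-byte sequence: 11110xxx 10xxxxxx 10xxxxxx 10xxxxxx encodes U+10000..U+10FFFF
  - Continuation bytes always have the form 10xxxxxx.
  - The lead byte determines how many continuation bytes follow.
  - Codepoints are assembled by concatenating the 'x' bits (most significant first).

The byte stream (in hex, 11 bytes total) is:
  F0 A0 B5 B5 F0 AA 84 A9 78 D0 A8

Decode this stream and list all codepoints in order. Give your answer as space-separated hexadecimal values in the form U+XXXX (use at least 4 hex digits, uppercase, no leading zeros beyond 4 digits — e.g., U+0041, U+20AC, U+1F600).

Answer: U+20D75 U+2A129 U+0078 U+0428

Derivation:
Byte[0]=F0: 4-byte lead, need 3 cont bytes. acc=0x0
Byte[1]=A0: continuation. acc=(acc<<6)|0x20=0x20
Byte[2]=B5: continuation. acc=(acc<<6)|0x35=0x835
Byte[3]=B5: continuation. acc=(acc<<6)|0x35=0x20D75
Completed: cp=U+20D75 (starts at byte 0)
Byte[4]=F0: 4-byte lead, need 3 cont bytes. acc=0x0
Byte[5]=AA: continuation. acc=(acc<<6)|0x2A=0x2A
Byte[6]=84: continuation. acc=(acc<<6)|0x04=0xA84
Byte[7]=A9: continuation. acc=(acc<<6)|0x29=0x2A129
Completed: cp=U+2A129 (starts at byte 4)
Byte[8]=78: 1-byte ASCII. cp=U+0078
Byte[9]=D0: 2-byte lead, need 1 cont bytes. acc=0x10
Byte[10]=A8: continuation. acc=(acc<<6)|0x28=0x428
Completed: cp=U+0428 (starts at byte 9)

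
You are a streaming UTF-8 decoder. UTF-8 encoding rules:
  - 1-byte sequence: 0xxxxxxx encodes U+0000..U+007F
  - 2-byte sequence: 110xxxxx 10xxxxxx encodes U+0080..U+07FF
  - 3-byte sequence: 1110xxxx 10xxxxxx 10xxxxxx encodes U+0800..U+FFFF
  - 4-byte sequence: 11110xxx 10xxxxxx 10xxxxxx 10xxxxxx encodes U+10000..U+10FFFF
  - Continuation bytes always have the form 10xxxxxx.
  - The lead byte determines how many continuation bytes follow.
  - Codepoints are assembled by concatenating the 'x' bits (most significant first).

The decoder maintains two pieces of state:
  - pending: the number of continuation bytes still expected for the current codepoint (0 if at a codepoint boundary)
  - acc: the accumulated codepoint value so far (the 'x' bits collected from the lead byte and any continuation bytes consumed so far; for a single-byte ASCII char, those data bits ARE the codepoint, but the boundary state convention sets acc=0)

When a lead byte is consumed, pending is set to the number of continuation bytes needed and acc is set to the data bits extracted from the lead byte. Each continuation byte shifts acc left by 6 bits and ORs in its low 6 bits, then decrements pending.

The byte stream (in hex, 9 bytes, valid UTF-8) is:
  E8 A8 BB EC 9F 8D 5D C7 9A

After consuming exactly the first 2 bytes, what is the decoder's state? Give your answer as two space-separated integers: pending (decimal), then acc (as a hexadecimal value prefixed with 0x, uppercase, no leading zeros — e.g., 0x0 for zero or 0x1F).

Byte[0]=E8: 3-byte lead. pending=2, acc=0x8
Byte[1]=A8: continuation. acc=(acc<<6)|0x28=0x228, pending=1

Answer: 1 0x228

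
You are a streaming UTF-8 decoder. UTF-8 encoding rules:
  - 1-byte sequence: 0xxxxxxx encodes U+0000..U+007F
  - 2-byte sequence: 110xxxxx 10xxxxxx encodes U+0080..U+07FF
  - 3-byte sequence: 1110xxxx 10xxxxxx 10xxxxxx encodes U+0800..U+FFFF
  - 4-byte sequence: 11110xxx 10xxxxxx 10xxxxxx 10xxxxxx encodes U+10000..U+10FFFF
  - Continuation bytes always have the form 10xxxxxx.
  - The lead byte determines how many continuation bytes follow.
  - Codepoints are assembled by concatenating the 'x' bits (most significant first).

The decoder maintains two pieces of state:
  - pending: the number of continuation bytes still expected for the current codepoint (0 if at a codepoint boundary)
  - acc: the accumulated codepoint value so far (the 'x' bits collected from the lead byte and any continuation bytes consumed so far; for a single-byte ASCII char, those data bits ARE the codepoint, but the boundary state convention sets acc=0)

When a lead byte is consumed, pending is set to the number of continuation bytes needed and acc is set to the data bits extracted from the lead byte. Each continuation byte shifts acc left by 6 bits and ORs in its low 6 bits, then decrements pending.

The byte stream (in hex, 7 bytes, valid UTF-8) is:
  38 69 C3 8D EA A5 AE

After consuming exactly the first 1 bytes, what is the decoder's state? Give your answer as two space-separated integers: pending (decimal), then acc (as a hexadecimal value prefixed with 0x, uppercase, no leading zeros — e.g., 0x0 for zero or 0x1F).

Answer: 0 0x0

Derivation:
Byte[0]=38: 1-byte. pending=0, acc=0x0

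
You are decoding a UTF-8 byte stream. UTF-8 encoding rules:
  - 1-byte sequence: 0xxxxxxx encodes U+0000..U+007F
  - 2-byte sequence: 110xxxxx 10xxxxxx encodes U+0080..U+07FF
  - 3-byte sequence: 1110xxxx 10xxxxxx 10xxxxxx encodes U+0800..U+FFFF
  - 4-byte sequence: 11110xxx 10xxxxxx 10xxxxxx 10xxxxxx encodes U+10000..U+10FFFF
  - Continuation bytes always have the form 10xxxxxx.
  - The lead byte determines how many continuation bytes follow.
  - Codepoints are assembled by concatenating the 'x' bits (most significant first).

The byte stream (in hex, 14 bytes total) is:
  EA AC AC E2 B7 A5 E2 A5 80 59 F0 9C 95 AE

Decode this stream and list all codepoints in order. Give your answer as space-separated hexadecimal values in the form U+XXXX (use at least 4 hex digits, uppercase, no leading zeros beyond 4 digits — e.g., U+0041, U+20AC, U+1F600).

Byte[0]=EA: 3-byte lead, need 2 cont bytes. acc=0xA
Byte[1]=AC: continuation. acc=(acc<<6)|0x2C=0x2AC
Byte[2]=AC: continuation. acc=(acc<<6)|0x2C=0xAB2C
Completed: cp=U+AB2C (starts at byte 0)
Byte[3]=E2: 3-byte lead, need 2 cont bytes. acc=0x2
Byte[4]=B7: continuation. acc=(acc<<6)|0x37=0xB7
Byte[5]=A5: continuation. acc=(acc<<6)|0x25=0x2DE5
Completed: cp=U+2DE5 (starts at byte 3)
Byte[6]=E2: 3-byte lead, need 2 cont bytes. acc=0x2
Byte[7]=A5: continuation. acc=(acc<<6)|0x25=0xA5
Byte[8]=80: continuation. acc=(acc<<6)|0x00=0x2940
Completed: cp=U+2940 (starts at byte 6)
Byte[9]=59: 1-byte ASCII. cp=U+0059
Byte[10]=F0: 4-byte lead, need 3 cont bytes. acc=0x0
Byte[11]=9C: continuation. acc=(acc<<6)|0x1C=0x1C
Byte[12]=95: continuation. acc=(acc<<6)|0x15=0x715
Byte[13]=AE: continuation. acc=(acc<<6)|0x2E=0x1C56E
Completed: cp=U+1C56E (starts at byte 10)

Answer: U+AB2C U+2DE5 U+2940 U+0059 U+1C56E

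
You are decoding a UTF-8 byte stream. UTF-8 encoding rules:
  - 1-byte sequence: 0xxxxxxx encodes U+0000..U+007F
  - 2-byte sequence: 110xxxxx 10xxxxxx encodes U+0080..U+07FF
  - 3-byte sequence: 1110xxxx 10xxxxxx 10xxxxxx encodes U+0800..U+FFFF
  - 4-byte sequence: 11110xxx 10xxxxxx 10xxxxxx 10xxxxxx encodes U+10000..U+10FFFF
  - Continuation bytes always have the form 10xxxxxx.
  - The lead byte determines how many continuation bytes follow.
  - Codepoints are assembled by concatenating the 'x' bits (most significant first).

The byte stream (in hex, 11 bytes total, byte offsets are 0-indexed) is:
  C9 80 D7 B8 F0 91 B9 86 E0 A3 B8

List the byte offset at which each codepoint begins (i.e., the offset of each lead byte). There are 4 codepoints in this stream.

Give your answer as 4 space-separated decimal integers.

Answer: 0 2 4 8

Derivation:
Byte[0]=C9: 2-byte lead, need 1 cont bytes. acc=0x9
Byte[1]=80: continuation. acc=(acc<<6)|0x00=0x240
Completed: cp=U+0240 (starts at byte 0)
Byte[2]=D7: 2-byte lead, need 1 cont bytes. acc=0x17
Byte[3]=B8: continuation. acc=(acc<<6)|0x38=0x5F8
Completed: cp=U+05F8 (starts at byte 2)
Byte[4]=F0: 4-byte lead, need 3 cont bytes. acc=0x0
Byte[5]=91: continuation. acc=(acc<<6)|0x11=0x11
Byte[6]=B9: continuation. acc=(acc<<6)|0x39=0x479
Byte[7]=86: continuation. acc=(acc<<6)|0x06=0x11E46
Completed: cp=U+11E46 (starts at byte 4)
Byte[8]=E0: 3-byte lead, need 2 cont bytes. acc=0x0
Byte[9]=A3: continuation. acc=(acc<<6)|0x23=0x23
Byte[10]=B8: continuation. acc=(acc<<6)|0x38=0x8F8
Completed: cp=U+08F8 (starts at byte 8)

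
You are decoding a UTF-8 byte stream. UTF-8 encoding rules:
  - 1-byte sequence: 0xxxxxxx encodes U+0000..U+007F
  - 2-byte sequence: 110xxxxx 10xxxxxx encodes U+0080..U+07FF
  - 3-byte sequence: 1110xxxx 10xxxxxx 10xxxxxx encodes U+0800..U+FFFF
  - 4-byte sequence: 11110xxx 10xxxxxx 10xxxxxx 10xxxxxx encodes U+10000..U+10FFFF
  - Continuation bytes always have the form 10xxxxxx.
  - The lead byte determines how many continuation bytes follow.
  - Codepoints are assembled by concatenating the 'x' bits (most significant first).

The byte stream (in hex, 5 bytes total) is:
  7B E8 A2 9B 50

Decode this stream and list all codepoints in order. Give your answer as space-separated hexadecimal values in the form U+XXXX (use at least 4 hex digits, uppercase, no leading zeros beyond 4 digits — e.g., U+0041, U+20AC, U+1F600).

Byte[0]=7B: 1-byte ASCII. cp=U+007B
Byte[1]=E8: 3-byte lead, need 2 cont bytes. acc=0x8
Byte[2]=A2: continuation. acc=(acc<<6)|0x22=0x222
Byte[3]=9B: continuation. acc=(acc<<6)|0x1B=0x889B
Completed: cp=U+889B (starts at byte 1)
Byte[4]=50: 1-byte ASCII. cp=U+0050

Answer: U+007B U+889B U+0050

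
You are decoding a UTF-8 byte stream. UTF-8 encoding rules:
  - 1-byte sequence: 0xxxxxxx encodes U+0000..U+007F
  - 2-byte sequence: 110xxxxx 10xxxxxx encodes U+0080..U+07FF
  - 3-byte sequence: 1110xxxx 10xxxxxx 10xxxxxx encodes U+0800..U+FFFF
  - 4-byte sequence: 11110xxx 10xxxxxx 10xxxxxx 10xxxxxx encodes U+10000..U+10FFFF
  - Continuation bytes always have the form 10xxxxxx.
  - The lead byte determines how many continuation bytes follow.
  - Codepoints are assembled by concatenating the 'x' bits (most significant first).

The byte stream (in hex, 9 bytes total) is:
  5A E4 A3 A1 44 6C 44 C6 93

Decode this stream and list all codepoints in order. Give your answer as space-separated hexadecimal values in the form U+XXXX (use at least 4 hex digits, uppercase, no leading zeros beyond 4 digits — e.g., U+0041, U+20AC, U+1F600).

Byte[0]=5A: 1-byte ASCII. cp=U+005A
Byte[1]=E4: 3-byte lead, need 2 cont bytes. acc=0x4
Byte[2]=A3: continuation. acc=(acc<<6)|0x23=0x123
Byte[3]=A1: continuation. acc=(acc<<6)|0x21=0x48E1
Completed: cp=U+48E1 (starts at byte 1)
Byte[4]=44: 1-byte ASCII. cp=U+0044
Byte[5]=6C: 1-byte ASCII. cp=U+006C
Byte[6]=44: 1-byte ASCII. cp=U+0044
Byte[7]=C6: 2-byte lead, need 1 cont bytes. acc=0x6
Byte[8]=93: continuation. acc=(acc<<6)|0x13=0x193
Completed: cp=U+0193 (starts at byte 7)

Answer: U+005A U+48E1 U+0044 U+006C U+0044 U+0193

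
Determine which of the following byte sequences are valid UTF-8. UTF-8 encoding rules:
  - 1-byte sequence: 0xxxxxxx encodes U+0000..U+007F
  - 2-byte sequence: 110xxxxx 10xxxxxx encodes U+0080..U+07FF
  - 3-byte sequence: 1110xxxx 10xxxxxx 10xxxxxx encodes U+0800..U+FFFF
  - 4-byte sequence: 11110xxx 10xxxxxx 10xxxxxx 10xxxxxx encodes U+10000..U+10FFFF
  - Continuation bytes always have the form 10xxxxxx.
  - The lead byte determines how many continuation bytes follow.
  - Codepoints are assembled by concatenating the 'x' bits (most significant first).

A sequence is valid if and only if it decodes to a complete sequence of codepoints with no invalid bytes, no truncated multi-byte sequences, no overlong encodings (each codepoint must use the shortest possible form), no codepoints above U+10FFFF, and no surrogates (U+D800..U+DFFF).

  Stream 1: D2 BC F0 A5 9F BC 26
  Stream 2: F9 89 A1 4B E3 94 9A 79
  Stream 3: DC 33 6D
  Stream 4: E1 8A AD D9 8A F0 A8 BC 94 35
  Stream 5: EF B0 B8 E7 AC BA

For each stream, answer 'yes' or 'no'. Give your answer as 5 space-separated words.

Answer: yes no no yes yes

Derivation:
Stream 1: decodes cleanly. VALID
Stream 2: error at byte offset 0. INVALID
Stream 3: error at byte offset 1. INVALID
Stream 4: decodes cleanly. VALID
Stream 5: decodes cleanly. VALID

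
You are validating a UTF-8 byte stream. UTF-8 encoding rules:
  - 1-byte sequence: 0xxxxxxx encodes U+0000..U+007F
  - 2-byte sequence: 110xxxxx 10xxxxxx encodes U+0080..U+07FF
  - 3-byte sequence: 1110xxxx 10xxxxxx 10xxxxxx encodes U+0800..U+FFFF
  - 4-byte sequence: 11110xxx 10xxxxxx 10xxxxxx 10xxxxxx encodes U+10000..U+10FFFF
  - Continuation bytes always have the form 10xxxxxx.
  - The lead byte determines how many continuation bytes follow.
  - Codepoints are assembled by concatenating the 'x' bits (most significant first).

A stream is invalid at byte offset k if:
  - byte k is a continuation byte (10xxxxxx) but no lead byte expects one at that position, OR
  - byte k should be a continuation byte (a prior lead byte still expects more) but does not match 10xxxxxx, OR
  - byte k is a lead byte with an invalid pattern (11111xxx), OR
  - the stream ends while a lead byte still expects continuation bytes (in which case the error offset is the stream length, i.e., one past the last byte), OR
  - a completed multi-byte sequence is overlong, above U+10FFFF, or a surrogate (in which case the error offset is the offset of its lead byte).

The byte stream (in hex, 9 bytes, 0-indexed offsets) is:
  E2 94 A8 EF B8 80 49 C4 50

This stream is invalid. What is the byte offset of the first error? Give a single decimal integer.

Byte[0]=E2: 3-byte lead, need 2 cont bytes. acc=0x2
Byte[1]=94: continuation. acc=(acc<<6)|0x14=0x94
Byte[2]=A8: continuation. acc=(acc<<6)|0x28=0x2528
Completed: cp=U+2528 (starts at byte 0)
Byte[3]=EF: 3-byte lead, need 2 cont bytes. acc=0xF
Byte[4]=B8: continuation. acc=(acc<<6)|0x38=0x3F8
Byte[5]=80: continuation. acc=(acc<<6)|0x00=0xFE00
Completed: cp=U+FE00 (starts at byte 3)
Byte[6]=49: 1-byte ASCII. cp=U+0049
Byte[7]=C4: 2-byte lead, need 1 cont bytes. acc=0x4
Byte[8]=50: expected 10xxxxxx continuation. INVALID

Answer: 8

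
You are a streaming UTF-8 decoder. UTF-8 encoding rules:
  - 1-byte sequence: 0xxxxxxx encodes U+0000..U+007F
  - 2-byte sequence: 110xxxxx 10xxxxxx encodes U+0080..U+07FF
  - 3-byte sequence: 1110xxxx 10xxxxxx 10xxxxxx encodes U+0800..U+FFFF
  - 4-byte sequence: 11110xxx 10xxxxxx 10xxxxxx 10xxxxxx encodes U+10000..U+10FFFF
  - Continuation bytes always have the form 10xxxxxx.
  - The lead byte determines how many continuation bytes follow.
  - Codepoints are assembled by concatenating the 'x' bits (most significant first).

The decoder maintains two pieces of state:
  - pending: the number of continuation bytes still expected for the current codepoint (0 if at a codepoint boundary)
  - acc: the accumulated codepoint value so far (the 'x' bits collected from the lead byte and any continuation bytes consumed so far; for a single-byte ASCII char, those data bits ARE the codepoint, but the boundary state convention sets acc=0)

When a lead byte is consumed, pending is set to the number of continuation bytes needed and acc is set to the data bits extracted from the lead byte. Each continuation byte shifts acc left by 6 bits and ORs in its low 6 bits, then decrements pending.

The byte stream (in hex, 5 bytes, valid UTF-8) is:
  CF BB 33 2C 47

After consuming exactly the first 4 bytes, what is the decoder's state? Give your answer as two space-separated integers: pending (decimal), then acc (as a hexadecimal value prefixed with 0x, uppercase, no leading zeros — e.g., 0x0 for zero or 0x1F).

Answer: 0 0x0

Derivation:
Byte[0]=CF: 2-byte lead. pending=1, acc=0xF
Byte[1]=BB: continuation. acc=(acc<<6)|0x3B=0x3FB, pending=0
Byte[2]=33: 1-byte. pending=0, acc=0x0
Byte[3]=2C: 1-byte. pending=0, acc=0x0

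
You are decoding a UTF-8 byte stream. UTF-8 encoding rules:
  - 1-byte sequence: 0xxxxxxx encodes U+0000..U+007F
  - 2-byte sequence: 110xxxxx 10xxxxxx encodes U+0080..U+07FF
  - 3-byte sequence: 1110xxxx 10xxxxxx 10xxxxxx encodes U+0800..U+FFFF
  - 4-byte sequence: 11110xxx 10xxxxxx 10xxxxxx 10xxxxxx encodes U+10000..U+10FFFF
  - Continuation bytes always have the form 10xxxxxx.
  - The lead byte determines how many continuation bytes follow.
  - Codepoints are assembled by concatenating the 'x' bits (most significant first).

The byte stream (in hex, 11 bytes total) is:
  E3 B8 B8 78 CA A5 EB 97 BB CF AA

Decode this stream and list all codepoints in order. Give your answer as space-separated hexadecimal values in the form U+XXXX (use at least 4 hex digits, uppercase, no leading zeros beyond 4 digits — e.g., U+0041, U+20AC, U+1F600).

Byte[0]=E3: 3-byte lead, need 2 cont bytes. acc=0x3
Byte[1]=B8: continuation. acc=(acc<<6)|0x38=0xF8
Byte[2]=B8: continuation. acc=(acc<<6)|0x38=0x3E38
Completed: cp=U+3E38 (starts at byte 0)
Byte[3]=78: 1-byte ASCII. cp=U+0078
Byte[4]=CA: 2-byte lead, need 1 cont bytes. acc=0xA
Byte[5]=A5: continuation. acc=(acc<<6)|0x25=0x2A5
Completed: cp=U+02A5 (starts at byte 4)
Byte[6]=EB: 3-byte lead, need 2 cont bytes. acc=0xB
Byte[7]=97: continuation. acc=(acc<<6)|0x17=0x2D7
Byte[8]=BB: continuation. acc=(acc<<6)|0x3B=0xB5FB
Completed: cp=U+B5FB (starts at byte 6)
Byte[9]=CF: 2-byte lead, need 1 cont bytes. acc=0xF
Byte[10]=AA: continuation. acc=(acc<<6)|0x2A=0x3EA
Completed: cp=U+03EA (starts at byte 9)

Answer: U+3E38 U+0078 U+02A5 U+B5FB U+03EA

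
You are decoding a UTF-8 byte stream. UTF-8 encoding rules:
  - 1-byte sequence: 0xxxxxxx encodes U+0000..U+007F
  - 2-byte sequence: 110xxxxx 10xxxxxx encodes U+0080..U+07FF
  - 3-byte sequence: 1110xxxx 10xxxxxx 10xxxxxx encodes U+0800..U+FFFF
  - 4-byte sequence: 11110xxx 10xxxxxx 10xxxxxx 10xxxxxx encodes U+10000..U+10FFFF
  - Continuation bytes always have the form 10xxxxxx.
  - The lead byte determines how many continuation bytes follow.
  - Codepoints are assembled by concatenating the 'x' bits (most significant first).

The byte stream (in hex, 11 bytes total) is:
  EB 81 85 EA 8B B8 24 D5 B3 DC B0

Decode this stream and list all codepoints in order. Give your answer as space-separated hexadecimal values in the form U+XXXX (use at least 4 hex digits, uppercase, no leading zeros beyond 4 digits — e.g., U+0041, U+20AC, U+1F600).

Answer: U+B045 U+A2F8 U+0024 U+0573 U+0730

Derivation:
Byte[0]=EB: 3-byte lead, need 2 cont bytes. acc=0xB
Byte[1]=81: continuation. acc=(acc<<6)|0x01=0x2C1
Byte[2]=85: continuation. acc=(acc<<6)|0x05=0xB045
Completed: cp=U+B045 (starts at byte 0)
Byte[3]=EA: 3-byte lead, need 2 cont bytes. acc=0xA
Byte[4]=8B: continuation. acc=(acc<<6)|0x0B=0x28B
Byte[5]=B8: continuation. acc=(acc<<6)|0x38=0xA2F8
Completed: cp=U+A2F8 (starts at byte 3)
Byte[6]=24: 1-byte ASCII. cp=U+0024
Byte[7]=D5: 2-byte lead, need 1 cont bytes. acc=0x15
Byte[8]=B3: continuation. acc=(acc<<6)|0x33=0x573
Completed: cp=U+0573 (starts at byte 7)
Byte[9]=DC: 2-byte lead, need 1 cont bytes. acc=0x1C
Byte[10]=B0: continuation. acc=(acc<<6)|0x30=0x730
Completed: cp=U+0730 (starts at byte 9)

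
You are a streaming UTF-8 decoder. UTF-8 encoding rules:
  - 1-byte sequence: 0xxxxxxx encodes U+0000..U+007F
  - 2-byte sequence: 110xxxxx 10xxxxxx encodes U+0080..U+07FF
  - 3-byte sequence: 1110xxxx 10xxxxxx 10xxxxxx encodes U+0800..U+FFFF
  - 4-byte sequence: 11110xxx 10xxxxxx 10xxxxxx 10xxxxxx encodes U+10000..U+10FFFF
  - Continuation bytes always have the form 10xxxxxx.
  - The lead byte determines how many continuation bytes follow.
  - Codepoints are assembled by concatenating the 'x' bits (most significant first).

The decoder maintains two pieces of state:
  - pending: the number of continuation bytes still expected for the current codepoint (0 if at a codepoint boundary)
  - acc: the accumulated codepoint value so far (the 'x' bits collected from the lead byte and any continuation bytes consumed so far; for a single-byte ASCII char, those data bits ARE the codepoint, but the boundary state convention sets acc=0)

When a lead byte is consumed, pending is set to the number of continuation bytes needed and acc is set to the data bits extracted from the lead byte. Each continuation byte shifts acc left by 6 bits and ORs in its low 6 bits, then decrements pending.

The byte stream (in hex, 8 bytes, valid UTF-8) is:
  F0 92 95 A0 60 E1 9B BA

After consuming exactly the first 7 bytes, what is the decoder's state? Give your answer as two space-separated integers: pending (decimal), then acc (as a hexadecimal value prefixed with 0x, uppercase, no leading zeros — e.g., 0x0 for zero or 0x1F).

Answer: 1 0x5B

Derivation:
Byte[0]=F0: 4-byte lead. pending=3, acc=0x0
Byte[1]=92: continuation. acc=(acc<<6)|0x12=0x12, pending=2
Byte[2]=95: continuation. acc=(acc<<6)|0x15=0x495, pending=1
Byte[3]=A0: continuation. acc=(acc<<6)|0x20=0x12560, pending=0
Byte[4]=60: 1-byte. pending=0, acc=0x0
Byte[5]=E1: 3-byte lead. pending=2, acc=0x1
Byte[6]=9B: continuation. acc=(acc<<6)|0x1B=0x5B, pending=1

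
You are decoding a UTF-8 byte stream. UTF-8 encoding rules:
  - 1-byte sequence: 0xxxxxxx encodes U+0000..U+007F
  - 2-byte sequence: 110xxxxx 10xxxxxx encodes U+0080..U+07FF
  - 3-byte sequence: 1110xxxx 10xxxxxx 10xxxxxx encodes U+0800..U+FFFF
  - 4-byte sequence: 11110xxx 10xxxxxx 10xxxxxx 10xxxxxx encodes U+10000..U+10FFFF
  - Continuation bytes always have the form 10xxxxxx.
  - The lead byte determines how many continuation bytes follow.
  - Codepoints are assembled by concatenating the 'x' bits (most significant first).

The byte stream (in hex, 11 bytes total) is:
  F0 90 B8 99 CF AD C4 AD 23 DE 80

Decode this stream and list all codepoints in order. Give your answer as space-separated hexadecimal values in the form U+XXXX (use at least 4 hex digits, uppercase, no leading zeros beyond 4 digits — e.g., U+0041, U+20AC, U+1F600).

Byte[0]=F0: 4-byte lead, need 3 cont bytes. acc=0x0
Byte[1]=90: continuation. acc=(acc<<6)|0x10=0x10
Byte[2]=B8: continuation. acc=(acc<<6)|0x38=0x438
Byte[3]=99: continuation. acc=(acc<<6)|0x19=0x10E19
Completed: cp=U+10E19 (starts at byte 0)
Byte[4]=CF: 2-byte lead, need 1 cont bytes. acc=0xF
Byte[5]=AD: continuation. acc=(acc<<6)|0x2D=0x3ED
Completed: cp=U+03ED (starts at byte 4)
Byte[6]=C4: 2-byte lead, need 1 cont bytes. acc=0x4
Byte[7]=AD: continuation. acc=(acc<<6)|0x2D=0x12D
Completed: cp=U+012D (starts at byte 6)
Byte[8]=23: 1-byte ASCII. cp=U+0023
Byte[9]=DE: 2-byte lead, need 1 cont bytes. acc=0x1E
Byte[10]=80: continuation. acc=(acc<<6)|0x00=0x780
Completed: cp=U+0780 (starts at byte 9)

Answer: U+10E19 U+03ED U+012D U+0023 U+0780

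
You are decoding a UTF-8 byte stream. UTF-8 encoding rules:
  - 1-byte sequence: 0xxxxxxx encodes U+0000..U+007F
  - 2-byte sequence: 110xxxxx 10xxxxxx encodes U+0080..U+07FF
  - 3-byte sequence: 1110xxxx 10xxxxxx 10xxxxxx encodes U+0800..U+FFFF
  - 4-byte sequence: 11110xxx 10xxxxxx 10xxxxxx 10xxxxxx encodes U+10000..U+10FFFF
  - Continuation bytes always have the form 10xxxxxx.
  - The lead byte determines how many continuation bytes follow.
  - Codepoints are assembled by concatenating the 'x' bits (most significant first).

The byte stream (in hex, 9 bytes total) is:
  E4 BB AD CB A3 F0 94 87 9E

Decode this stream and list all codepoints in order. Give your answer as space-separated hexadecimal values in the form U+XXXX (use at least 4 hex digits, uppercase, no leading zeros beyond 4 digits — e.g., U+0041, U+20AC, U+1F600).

Byte[0]=E4: 3-byte lead, need 2 cont bytes. acc=0x4
Byte[1]=BB: continuation. acc=(acc<<6)|0x3B=0x13B
Byte[2]=AD: continuation. acc=(acc<<6)|0x2D=0x4EED
Completed: cp=U+4EED (starts at byte 0)
Byte[3]=CB: 2-byte lead, need 1 cont bytes. acc=0xB
Byte[4]=A3: continuation. acc=(acc<<6)|0x23=0x2E3
Completed: cp=U+02E3 (starts at byte 3)
Byte[5]=F0: 4-byte lead, need 3 cont bytes. acc=0x0
Byte[6]=94: continuation. acc=(acc<<6)|0x14=0x14
Byte[7]=87: continuation. acc=(acc<<6)|0x07=0x507
Byte[8]=9E: continuation. acc=(acc<<6)|0x1E=0x141DE
Completed: cp=U+141DE (starts at byte 5)

Answer: U+4EED U+02E3 U+141DE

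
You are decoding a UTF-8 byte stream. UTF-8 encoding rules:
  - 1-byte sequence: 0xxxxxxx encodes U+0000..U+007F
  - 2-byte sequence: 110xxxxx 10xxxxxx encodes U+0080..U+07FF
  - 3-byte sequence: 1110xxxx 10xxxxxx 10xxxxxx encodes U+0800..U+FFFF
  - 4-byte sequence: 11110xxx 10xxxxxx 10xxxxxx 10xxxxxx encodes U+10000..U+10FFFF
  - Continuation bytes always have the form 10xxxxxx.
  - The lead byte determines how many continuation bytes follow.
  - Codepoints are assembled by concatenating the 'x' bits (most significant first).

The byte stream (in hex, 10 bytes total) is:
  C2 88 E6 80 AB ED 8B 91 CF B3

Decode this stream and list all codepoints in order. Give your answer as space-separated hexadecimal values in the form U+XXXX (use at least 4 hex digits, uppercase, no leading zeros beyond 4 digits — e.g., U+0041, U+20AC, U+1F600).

Byte[0]=C2: 2-byte lead, need 1 cont bytes. acc=0x2
Byte[1]=88: continuation. acc=(acc<<6)|0x08=0x88
Completed: cp=U+0088 (starts at byte 0)
Byte[2]=E6: 3-byte lead, need 2 cont bytes. acc=0x6
Byte[3]=80: continuation. acc=(acc<<6)|0x00=0x180
Byte[4]=AB: continuation. acc=(acc<<6)|0x2B=0x602B
Completed: cp=U+602B (starts at byte 2)
Byte[5]=ED: 3-byte lead, need 2 cont bytes. acc=0xD
Byte[6]=8B: continuation. acc=(acc<<6)|0x0B=0x34B
Byte[7]=91: continuation. acc=(acc<<6)|0x11=0xD2D1
Completed: cp=U+D2D1 (starts at byte 5)
Byte[8]=CF: 2-byte lead, need 1 cont bytes. acc=0xF
Byte[9]=B3: continuation. acc=(acc<<6)|0x33=0x3F3
Completed: cp=U+03F3 (starts at byte 8)

Answer: U+0088 U+602B U+D2D1 U+03F3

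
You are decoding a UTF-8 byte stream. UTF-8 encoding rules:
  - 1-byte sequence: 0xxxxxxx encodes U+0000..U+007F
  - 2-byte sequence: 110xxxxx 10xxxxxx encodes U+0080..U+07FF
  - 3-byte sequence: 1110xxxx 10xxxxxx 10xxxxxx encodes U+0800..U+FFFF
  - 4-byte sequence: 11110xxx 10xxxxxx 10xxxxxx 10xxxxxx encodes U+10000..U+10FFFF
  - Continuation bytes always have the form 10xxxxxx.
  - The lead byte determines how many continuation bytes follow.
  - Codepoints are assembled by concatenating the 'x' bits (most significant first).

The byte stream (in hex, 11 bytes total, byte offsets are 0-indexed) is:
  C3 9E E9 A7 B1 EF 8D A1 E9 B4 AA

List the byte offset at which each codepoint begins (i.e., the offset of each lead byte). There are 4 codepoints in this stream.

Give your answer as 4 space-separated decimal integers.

Answer: 0 2 5 8

Derivation:
Byte[0]=C3: 2-byte lead, need 1 cont bytes. acc=0x3
Byte[1]=9E: continuation. acc=(acc<<6)|0x1E=0xDE
Completed: cp=U+00DE (starts at byte 0)
Byte[2]=E9: 3-byte lead, need 2 cont bytes. acc=0x9
Byte[3]=A7: continuation. acc=(acc<<6)|0x27=0x267
Byte[4]=B1: continuation. acc=(acc<<6)|0x31=0x99F1
Completed: cp=U+99F1 (starts at byte 2)
Byte[5]=EF: 3-byte lead, need 2 cont bytes. acc=0xF
Byte[6]=8D: continuation. acc=(acc<<6)|0x0D=0x3CD
Byte[7]=A1: continuation. acc=(acc<<6)|0x21=0xF361
Completed: cp=U+F361 (starts at byte 5)
Byte[8]=E9: 3-byte lead, need 2 cont bytes. acc=0x9
Byte[9]=B4: continuation. acc=(acc<<6)|0x34=0x274
Byte[10]=AA: continuation. acc=(acc<<6)|0x2A=0x9D2A
Completed: cp=U+9D2A (starts at byte 8)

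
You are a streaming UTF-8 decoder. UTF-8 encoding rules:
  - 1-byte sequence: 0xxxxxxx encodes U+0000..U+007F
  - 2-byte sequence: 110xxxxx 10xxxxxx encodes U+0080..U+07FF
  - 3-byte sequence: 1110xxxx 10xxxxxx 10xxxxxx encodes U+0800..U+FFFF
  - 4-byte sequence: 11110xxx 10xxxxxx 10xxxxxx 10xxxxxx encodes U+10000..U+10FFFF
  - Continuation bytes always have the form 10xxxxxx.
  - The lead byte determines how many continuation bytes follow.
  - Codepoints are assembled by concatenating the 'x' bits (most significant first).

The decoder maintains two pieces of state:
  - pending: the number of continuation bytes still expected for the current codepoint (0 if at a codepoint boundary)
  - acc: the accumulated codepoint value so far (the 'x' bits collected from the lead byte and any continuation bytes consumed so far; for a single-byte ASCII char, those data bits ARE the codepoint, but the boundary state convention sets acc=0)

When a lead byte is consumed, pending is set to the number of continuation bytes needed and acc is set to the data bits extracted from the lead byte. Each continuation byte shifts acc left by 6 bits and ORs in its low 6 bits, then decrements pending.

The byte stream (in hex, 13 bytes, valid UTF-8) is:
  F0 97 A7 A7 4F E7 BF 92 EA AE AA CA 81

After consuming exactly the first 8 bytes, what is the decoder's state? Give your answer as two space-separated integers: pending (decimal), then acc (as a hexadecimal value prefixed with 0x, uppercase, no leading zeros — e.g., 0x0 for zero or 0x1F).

Answer: 0 0x7FD2

Derivation:
Byte[0]=F0: 4-byte lead. pending=3, acc=0x0
Byte[1]=97: continuation. acc=(acc<<6)|0x17=0x17, pending=2
Byte[2]=A7: continuation. acc=(acc<<6)|0x27=0x5E7, pending=1
Byte[3]=A7: continuation. acc=(acc<<6)|0x27=0x179E7, pending=0
Byte[4]=4F: 1-byte. pending=0, acc=0x0
Byte[5]=E7: 3-byte lead. pending=2, acc=0x7
Byte[6]=BF: continuation. acc=(acc<<6)|0x3F=0x1FF, pending=1
Byte[7]=92: continuation. acc=(acc<<6)|0x12=0x7FD2, pending=0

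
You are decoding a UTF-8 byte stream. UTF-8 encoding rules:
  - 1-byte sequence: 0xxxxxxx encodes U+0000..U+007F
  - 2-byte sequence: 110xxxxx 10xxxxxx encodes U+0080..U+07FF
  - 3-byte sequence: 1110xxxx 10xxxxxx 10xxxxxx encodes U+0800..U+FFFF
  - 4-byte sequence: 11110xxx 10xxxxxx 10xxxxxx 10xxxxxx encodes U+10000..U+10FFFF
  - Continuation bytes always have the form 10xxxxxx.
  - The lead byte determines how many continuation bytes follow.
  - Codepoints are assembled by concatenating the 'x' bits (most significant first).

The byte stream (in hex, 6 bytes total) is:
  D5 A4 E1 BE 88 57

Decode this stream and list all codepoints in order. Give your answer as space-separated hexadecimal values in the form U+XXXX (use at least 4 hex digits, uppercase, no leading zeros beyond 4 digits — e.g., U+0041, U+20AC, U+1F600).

Answer: U+0564 U+1F88 U+0057

Derivation:
Byte[0]=D5: 2-byte lead, need 1 cont bytes. acc=0x15
Byte[1]=A4: continuation. acc=(acc<<6)|0x24=0x564
Completed: cp=U+0564 (starts at byte 0)
Byte[2]=E1: 3-byte lead, need 2 cont bytes. acc=0x1
Byte[3]=BE: continuation. acc=(acc<<6)|0x3E=0x7E
Byte[4]=88: continuation. acc=(acc<<6)|0x08=0x1F88
Completed: cp=U+1F88 (starts at byte 2)
Byte[5]=57: 1-byte ASCII. cp=U+0057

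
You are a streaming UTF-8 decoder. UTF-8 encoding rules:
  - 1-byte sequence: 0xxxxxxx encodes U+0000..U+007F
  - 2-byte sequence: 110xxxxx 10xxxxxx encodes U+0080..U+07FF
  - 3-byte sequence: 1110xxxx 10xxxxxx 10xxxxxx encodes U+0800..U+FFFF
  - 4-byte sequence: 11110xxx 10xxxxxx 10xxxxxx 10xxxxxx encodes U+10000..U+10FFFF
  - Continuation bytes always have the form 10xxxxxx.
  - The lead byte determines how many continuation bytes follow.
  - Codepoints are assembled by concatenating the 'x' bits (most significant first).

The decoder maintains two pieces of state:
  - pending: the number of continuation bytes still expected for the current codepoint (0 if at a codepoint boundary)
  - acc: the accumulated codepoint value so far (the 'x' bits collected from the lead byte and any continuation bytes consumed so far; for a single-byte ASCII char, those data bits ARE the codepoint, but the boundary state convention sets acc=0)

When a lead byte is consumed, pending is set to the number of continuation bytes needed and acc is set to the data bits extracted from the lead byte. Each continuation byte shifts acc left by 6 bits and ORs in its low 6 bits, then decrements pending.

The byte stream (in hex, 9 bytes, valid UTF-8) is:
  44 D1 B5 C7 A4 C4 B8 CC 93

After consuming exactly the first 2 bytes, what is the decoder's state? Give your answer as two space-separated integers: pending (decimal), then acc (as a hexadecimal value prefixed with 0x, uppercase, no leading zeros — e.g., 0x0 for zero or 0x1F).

Answer: 1 0x11

Derivation:
Byte[0]=44: 1-byte. pending=0, acc=0x0
Byte[1]=D1: 2-byte lead. pending=1, acc=0x11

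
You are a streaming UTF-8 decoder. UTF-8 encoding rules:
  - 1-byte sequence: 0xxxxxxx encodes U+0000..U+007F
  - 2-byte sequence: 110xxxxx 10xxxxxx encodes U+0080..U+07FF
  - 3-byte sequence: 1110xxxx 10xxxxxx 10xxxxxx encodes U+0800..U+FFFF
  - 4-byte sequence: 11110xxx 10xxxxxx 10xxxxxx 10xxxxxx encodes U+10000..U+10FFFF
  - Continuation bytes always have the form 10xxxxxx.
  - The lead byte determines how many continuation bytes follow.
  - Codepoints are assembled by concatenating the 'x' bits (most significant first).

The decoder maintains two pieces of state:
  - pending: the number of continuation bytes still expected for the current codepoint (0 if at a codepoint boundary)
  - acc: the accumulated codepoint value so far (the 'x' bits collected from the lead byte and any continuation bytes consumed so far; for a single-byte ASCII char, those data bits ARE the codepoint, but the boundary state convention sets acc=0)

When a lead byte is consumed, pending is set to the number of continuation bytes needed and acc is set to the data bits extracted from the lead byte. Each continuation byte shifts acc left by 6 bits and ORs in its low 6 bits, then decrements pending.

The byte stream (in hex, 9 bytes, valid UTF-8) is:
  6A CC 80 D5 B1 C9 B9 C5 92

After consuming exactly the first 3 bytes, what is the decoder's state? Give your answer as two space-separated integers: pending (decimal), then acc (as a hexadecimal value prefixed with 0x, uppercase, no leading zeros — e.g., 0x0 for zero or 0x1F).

Answer: 0 0x300

Derivation:
Byte[0]=6A: 1-byte. pending=0, acc=0x0
Byte[1]=CC: 2-byte lead. pending=1, acc=0xC
Byte[2]=80: continuation. acc=(acc<<6)|0x00=0x300, pending=0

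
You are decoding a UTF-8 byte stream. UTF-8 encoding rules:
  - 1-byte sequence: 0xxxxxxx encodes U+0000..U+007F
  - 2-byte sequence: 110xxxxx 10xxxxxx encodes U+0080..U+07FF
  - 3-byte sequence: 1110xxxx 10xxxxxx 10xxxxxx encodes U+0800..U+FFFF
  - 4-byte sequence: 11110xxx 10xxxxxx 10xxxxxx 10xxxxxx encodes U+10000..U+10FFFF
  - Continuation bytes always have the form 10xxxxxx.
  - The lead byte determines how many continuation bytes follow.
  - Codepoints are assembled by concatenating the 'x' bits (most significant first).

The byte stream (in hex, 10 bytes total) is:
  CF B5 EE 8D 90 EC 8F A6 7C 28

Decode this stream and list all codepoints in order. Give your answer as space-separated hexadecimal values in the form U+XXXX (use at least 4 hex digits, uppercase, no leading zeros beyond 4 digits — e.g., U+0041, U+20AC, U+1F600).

Answer: U+03F5 U+E350 U+C3E6 U+007C U+0028

Derivation:
Byte[0]=CF: 2-byte lead, need 1 cont bytes. acc=0xF
Byte[1]=B5: continuation. acc=(acc<<6)|0x35=0x3F5
Completed: cp=U+03F5 (starts at byte 0)
Byte[2]=EE: 3-byte lead, need 2 cont bytes. acc=0xE
Byte[3]=8D: continuation. acc=(acc<<6)|0x0D=0x38D
Byte[4]=90: continuation. acc=(acc<<6)|0x10=0xE350
Completed: cp=U+E350 (starts at byte 2)
Byte[5]=EC: 3-byte lead, need 2 cont bytes. acc=0xC
Byte[6]=8F: continuation. acc=(acc<<6)|0x0F=0x30F
Byte[7]=A6: continuation. acc=(acc<<6)|0x26=0xC3E6
Completed: cp=U+C3E6 (starts at byte 5)
Byte[8]=7C: 1-byte ASCII. cp=U+007C
Byte[9]=28: 1-byte ASCII. cp=U+0028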